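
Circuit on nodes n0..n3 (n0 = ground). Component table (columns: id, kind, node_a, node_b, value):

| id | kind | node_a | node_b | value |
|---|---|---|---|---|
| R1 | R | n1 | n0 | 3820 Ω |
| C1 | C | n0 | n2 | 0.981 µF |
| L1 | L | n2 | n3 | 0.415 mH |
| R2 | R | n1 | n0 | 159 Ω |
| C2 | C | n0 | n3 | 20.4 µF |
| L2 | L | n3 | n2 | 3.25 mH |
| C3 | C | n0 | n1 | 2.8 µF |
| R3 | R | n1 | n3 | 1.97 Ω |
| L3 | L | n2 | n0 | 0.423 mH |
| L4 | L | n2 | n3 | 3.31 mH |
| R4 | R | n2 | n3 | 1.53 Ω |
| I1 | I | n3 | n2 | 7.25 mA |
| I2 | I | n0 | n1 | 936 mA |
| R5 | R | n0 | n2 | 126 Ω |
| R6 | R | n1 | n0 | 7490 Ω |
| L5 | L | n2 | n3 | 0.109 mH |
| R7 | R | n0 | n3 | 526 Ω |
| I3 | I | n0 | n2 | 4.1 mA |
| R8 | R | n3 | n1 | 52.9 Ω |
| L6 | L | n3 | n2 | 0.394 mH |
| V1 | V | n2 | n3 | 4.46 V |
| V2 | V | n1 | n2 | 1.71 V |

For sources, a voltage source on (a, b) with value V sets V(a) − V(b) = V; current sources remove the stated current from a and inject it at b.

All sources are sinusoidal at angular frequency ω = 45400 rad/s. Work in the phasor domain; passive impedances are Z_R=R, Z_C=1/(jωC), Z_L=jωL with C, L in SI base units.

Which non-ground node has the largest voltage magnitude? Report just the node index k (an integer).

Element admittances at ω=45400 rad/s:
  Y(R1) = 0.0002618+0.000j S between n1,n0
  Y(C1) = 0.000+0.04454j S between n0,n2
  Y(L1) = 0.000-0.05308j S between n2,n3
  Y(R2) = 0.006289+0.000j S between n1,n0
  Y(C2) = 0.000+0.9262j S between n0,n3
  Y(L2) = 0.000-0.006777j S between n3,n2
  Y(C3) = 0.000+0.1271j S between n0,n1
  Y(R3) = 0.5076+0.000j S between n1,n3
  Y(L3) = 0.000-0.05207j S between n2,n0
  Y(L4) = 0.000-0.006655j S between n2,n3
  Y(R4) = 0.6536+0.000j S between n2,n3
  I1: injects 0.00725 A into n2 (from n3)
  I2: injects 0.936 A into n1 (from n0)
  Y(R5) = 0.007937+0.000j S between n0,n2
  Y(R6) = 0.0001335+0.000j S between n1,n0
  Y(L5) = 0.000-0.2021j S between n2,n3
  Y(R7) = 0.001901+0.000j S between n0,n3
  I3: injects 0.0041 A into n2 (from n0)
  Y(R8) = 0.01890+0.000j S between n3,n1
  Y(L6) = 0.000-0.05590j S between n3,n2
  V1: constraint V(n2)−V(n3) = 4.46
  V2: constraint V(n1)−V(n2) = 1.71
Assemble and solve the 5×5 MNA system:
  V(n1)=5.465-0.8368j  V(n2)=3.755-0.8368j  V(n3)=-0.7047-0.8368j
  i(V1)=-5.383+0.7930j  i(V2)=-2.456-0.6892j

1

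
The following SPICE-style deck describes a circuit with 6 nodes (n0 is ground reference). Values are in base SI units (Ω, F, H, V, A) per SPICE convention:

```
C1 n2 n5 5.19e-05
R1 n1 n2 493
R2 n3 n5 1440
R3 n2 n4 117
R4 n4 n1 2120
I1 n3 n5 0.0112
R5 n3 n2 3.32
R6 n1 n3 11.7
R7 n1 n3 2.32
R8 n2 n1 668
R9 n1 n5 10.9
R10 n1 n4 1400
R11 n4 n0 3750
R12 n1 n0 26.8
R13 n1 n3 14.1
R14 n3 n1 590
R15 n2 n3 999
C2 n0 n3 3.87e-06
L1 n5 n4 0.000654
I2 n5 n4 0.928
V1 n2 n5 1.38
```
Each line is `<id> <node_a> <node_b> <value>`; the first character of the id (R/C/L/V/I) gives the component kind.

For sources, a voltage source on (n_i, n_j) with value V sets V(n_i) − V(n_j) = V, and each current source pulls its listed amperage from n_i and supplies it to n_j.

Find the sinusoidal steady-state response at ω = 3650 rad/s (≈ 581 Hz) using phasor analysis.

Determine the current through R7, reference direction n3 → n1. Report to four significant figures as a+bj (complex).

Element admittances at ω=3650 rad/s:
  Y(C1) = 0.000+0.1894j S between n2,n5
  Y(R1) = 0.002028+0.000j S between n1,n2
  Y(R2) = 0.0006944+0.000j S between n3,n5
  Y(R3) = 0.008547+0.000j S between n2,n4
  Y(R4) = 0.0004717+0.000j S between n4,n1
  I1: injects 0.0112 A into n5 (from n3)
  Y(R5) = 0.3012+0.000j S between n3,n2
  Y(R6) = 0.08547+0.000j S between n1,n3
  Y(R7) = 0.4310+0.000j S between n1,n3
  Y(R8) = 0.001497+0.000j S between n2,n1
  Y(R9) = 0.09174+0.000j S between n1,n5
  Y(R10) = 0.0007143+0.000j S between n1,n4
  Y(R11) = 0.0002667+0.000j S between n4,n0
  Y(R12) = 0.03731+0.000j S between n1,n0
  Y(R13) = 0.07092+0.000j S between n1,n3
  Y(R14) = 0.001695+0.000j S between n3,n1
  Y(R15) = 0.001001+0.000j S between n2,n3
  Y(C2) = 0.000+0.01413j S between n0,n3
  Y(L1) = 0.000-0.4189j S between n5,n4
  I2: injects 0.928 A into n4 (from n5)
  V1: constraint V(n2)−V(n5) = 1.38
Assemble and solve the 6×6 MNA system:
  V(n1)=-0.01938-0.06162j  V(n2)=0.4397-0.07453j  V(n3)=0.1218-0.06793j  V(n4)=-0.8868+2.171j  V(n5)=-0.9403-0.07453j
  i(V1)=-0.1090-0.2402j

0.06086-0.002720j A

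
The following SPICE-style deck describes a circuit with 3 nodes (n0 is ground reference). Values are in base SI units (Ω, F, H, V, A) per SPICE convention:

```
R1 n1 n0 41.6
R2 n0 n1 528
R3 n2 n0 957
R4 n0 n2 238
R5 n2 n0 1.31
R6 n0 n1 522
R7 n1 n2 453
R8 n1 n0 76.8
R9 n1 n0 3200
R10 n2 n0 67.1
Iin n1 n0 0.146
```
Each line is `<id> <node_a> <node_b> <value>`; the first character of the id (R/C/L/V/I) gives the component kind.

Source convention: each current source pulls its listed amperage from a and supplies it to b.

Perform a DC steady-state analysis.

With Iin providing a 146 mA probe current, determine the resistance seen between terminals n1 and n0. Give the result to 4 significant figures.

Element admittances at DC:
  Y(R1) = 0.02404 S between n1,n0
  Y(R2) = 0.001894 S between n0,n1
  Y(R3) = 0.001045 S between n2,n0
  Y(R4) = 0.004202 S between n0,n2
  Y(R5) = 0.7634 S between n2,n0
  Y(R6) = 0.001916 S between n0,n1
  Y(R7) = 0.002208 S between n1,n2
  Y(R8) = 0.01302 S between n1,n0
  Y(R9) = 0.0003125 S between n1,n0
  Y(R10) = 0.01490 S between n2,n0
  Iin: injects 0.146 A into n0 (from n1)
Assemble and solve the 2×2 MNA system:
  V(n1)=-3.365  V(n2)=-0.009455

R_eq = 23.05 Ω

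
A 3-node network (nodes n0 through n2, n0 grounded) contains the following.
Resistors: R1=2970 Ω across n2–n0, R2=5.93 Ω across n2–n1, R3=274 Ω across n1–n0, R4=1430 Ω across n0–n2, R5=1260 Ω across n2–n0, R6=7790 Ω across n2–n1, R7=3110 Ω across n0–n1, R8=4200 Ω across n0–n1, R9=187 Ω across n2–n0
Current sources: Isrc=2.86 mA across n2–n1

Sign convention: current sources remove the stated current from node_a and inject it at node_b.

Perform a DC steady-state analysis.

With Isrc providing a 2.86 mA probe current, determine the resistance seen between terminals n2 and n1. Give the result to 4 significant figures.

R_eq = 5.834 Ω

MNA unknowns: 2 node voltages V₁..V_2
R1: Y=0.0003367 on G[2,0]
R2: Y=0.1686 on G[2,1]
R3: Y=0.003650 on G[1,0]
R4: Y=0.0006993 on G[0,2]
R5: Y=0.0007937 on G[2,0]
R6: Y=0.0001284 on G[2,1]
R7: Y=0.0003215 on G[0,1]
R8: Y=0.0002381 on G[0,1]
R9: Y=0.005348 on G[2,0]
Isrc: z[2]−=0.00286, z[1]+=0.00286
solve → V1=0.01052, V2=-0.006168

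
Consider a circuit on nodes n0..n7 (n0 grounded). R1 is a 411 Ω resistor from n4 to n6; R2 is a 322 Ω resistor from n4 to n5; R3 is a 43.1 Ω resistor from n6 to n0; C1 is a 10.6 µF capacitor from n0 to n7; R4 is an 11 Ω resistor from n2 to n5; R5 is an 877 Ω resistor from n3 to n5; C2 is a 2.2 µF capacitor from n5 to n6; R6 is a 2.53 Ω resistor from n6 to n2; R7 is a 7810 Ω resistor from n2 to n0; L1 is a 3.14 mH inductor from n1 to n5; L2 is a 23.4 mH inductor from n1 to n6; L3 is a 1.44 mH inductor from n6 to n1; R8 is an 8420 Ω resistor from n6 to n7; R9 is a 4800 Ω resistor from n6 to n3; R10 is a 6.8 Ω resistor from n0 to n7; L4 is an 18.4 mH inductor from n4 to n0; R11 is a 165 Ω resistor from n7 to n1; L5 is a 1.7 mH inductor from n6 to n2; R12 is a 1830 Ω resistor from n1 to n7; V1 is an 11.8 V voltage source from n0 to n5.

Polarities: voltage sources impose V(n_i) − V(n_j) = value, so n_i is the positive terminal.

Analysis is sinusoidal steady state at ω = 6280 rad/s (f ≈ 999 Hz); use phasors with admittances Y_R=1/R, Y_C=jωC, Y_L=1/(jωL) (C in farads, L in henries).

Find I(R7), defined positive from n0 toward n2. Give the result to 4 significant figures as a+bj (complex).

Apply KCL at each of the 7 non-ground nodes and solve the resulting linear system.
Node n1: branches {L1, L2, L3, R11, R12} → V_1 = -9.527+0.8162j
Node n2: branches {R4, R6, R7, L5} → V_2 = -9.136+0.4225j
Node n3: branches {R5, R9} → V_3 = -11.30+0.1006j
Node n4: branches {R1, R2, L4} → V_4 = -3.148-4.632j
Node n5: branches {R2, R4, R5, C2, L1, V1} → V_5 = -11.80+0.000j
Node n6: branches {R1, R3, C2, R6, L2, L3, R8, R9, L5} → V_6 = -8.580+0.6515j
Node n7: branches {C1, R8, R10, R11, R12} → V_7 = -0.3373+0.1816j
Source currents: i(V1)=-0.3020+0.04666j

0.001170-5.410e-05j A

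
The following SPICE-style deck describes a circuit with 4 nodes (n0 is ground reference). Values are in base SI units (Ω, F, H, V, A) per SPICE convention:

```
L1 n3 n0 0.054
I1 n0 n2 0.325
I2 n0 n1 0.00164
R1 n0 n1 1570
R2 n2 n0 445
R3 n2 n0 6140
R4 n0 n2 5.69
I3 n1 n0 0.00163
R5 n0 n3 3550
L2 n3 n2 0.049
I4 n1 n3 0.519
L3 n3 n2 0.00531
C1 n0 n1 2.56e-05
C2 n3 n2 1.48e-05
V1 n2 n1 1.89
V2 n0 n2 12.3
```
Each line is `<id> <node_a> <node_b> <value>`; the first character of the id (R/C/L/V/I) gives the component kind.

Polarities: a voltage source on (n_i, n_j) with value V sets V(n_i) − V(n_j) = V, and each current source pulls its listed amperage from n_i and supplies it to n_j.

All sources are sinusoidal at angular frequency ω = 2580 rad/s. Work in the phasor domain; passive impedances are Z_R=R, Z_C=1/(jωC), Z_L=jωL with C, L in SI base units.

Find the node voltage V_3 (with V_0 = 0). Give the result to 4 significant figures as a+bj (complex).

-10.47+10.46j V

Apply KCL at each of the 3 non-ground nodes and solve the resulting linear system.
Node n1: branches {I2, R1, I3, I4, C1, V1} → V_1 = -14.19+0.000j
Node n2: branches {I1, R2, R3, R4, L2, L3, C2, V1, V2} → V_2 = -12.30+0.000j
Node n3: branches {L1, R5, L2, I4, L3, C2} → V_3 = -10.47+10.46j
Source currents: i(V1)=0.5100-0.9372j, i(V2)=-2.453-0.8591j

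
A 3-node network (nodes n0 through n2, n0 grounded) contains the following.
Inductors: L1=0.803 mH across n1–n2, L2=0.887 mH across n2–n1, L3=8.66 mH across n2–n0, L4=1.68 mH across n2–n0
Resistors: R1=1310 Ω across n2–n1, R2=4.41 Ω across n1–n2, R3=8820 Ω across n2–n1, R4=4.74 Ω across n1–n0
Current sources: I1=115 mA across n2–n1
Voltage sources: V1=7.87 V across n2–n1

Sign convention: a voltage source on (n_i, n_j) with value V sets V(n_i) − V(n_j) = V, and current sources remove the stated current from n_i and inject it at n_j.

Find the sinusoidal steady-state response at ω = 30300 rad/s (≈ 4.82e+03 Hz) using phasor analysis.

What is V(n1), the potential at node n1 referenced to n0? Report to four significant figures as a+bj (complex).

MNA unknowns: 2 node voltages V₁..V_2 plus 1 source current (V1)
L1: Y=0.000-0.04110j on G[1,2]
R1: Y=0.0007634+0.000j on G[2,1]
R2: Y=0.2268+0.000j on G[1,2]
L2: Y=0.000-0.03721j on G[2,1]
L3: Y=0.000-0.003811j on G[2,0]
R3: Y=0.0001134+0.000j on G[2,1]
R4: Y=0.2110+0.000j on G[1,0]
I1: z[2]−=0.115, z[1]+=0.115
L4: Y=0.000-0.01964j on G[2,0]
V1: row V2−V1=7.87, i_V1 at 2,1
solve → V1=-0.09609+0.8643j, V2=7.774+0.8643j
aux → i_V1=-1.927+0.7986j

-0.09609+0.8643j V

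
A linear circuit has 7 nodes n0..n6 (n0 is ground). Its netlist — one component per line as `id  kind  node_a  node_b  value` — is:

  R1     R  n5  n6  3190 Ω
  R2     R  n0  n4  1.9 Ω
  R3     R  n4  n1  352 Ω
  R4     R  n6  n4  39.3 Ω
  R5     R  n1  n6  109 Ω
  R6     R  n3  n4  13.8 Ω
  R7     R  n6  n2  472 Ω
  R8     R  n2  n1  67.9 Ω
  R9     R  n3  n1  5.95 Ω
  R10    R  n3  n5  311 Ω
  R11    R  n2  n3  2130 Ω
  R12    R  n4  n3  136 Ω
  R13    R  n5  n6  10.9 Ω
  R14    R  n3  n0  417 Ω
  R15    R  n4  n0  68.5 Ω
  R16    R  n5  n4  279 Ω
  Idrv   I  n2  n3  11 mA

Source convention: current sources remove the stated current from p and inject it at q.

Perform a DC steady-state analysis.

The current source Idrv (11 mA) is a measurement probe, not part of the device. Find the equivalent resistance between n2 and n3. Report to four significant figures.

R_eq = 62.62 Ω

MNA unknowns: 6 node voltages V₁..V_6
R1: Y=0.0003135 on G[5,6]
R2: Y=0.5263 on G[0,4]
R3: Y=0.002841 on G[4,1]
R4: Y=0.02545 on G[6,4]
R5: Y=0.009174 on G[1,6]
R6: Y=0.07246 on G[3,4]
R7: Y=0.002119 on G[6,2]
R8: Y=0.01473 on G[2,1]
R9: Y=0.1681 on G[3,1]
R10: Y=0.003215 on G[3,5]
R11: Y=0.0004695 on G[2,3]
R12: Y=0.007353 on G[4,3]
R13: Y=0.09174 on G[5,6]
R14: Y=0.002398 on G[3,0]
R15: Y=0.01460 on G[4,0]
R16: Y=0.003584 on G[5,4]
Idrv: z[2]−=0.011, z[3]+=0.011
solve → V1=-0.03950, V2=-0.6734, V3=0.01543, V4=-6.842e-05, V5=-0.03723, V6=-0.04051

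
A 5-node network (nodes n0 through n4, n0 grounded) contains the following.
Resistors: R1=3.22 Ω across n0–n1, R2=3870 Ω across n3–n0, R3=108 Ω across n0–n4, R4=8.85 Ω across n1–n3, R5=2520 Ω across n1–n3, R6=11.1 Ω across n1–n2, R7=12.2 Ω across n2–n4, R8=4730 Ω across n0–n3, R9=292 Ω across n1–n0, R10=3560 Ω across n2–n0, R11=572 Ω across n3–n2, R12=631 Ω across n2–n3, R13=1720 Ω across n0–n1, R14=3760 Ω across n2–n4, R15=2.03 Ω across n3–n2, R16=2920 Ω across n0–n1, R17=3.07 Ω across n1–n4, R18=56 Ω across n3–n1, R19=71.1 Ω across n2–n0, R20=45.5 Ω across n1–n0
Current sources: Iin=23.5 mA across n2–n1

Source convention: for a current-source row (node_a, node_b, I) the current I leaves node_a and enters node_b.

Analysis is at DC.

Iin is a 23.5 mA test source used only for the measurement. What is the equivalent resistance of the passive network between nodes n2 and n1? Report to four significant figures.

R_eq = 3.653 Ω

Element admittances at DC:
  Y(R1) = 0.3106 S between n0,n1
  Y(R2) = 0.0002584 S between n3,n0
  Y(R3) = 0.009259 S between n0,n4
  Y(R4) = 0.1130 S between n1,n3
  Y(R5) = 0.0003968 S between n1,n3
  Y(R6) = 0.09009 S between n1,n2
  Y(R7) = 0.08197 S between n2,n4
  Y(R8) = 0.0002114 S between n0,n3
  Y(R9) = 0.003425 S between n1,n0
  Y(R10) = 0.0002809 S between n2,n0
  Y(R11) = 0.001748 S between n3,n2
  Y(R12) = 0.001585 S between n2,n3
  Y(R13) = 0.0005814 S between n0,n1
  Y(R14) = 0.0002660 S between n2,n4
  Y(R15) = 0.4926 S between n3,n2
  Y(R16) = 0.0003425 S between n0,n1
  Y(R17) = 0.3257 S between n1,n4
  Y(R18) = 0.01786 S between n3,n1
  Y(R19) = 0.01406 S between n2,n0
  Y(R20) = 0.02198 S between n1,n0
  Iin: injects 0.0235 A into n1 (from n2)
Assemble and solve the 4×4 MNA system:
  V(n1)=0.003936  V(n2)=-0.08190  V(n3)=-0.06389  V(n4)=-0.01307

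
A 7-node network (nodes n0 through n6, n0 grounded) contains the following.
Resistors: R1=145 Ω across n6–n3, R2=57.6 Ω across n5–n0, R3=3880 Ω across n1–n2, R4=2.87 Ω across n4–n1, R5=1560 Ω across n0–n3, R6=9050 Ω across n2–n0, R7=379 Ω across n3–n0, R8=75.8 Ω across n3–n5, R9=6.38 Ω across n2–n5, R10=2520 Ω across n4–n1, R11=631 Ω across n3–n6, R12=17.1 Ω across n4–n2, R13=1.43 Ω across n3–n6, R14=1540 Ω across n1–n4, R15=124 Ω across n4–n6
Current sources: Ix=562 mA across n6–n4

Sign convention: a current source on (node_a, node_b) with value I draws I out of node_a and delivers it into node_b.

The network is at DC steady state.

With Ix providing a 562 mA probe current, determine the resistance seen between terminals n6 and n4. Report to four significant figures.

R_eq = 51.29 Ω

Element admittances at DC:
  Y(R1) = 0.006897 S between n6,n3
  Y(R2) = 0.01736 S between n5,n0
  Y(R3) = 0.0002577 S between n1,n2
  Y(R4) = 0.3484 S between n4,n1
  Y(R5) = 0.0006410 S between n0,n3
  Y(R6) = 0.0001105 S between n2,n0
  Y(R7) = 0.002639 S between n3,n0
  Y(R8) = 0.01319 S between n3,n5
  Y(R9) = 0.1567 S between n2,n5
  Y(R10) = 0.0003968 S between n4,n1
  Y(R11) = 0.001585 S between n3,n6
  Y(R12) = 0.05848 S between n4,n2
  Y(R13) = 0.6993 S between n3,n6
  Y(R14) = 0.0006494 S between n1,n4
  Y(R15) = 0.008065 S between n4,n6
  Ix: injects 0.562 A into n4 (from n6)
Assemble and solve the 6×6 MNA system:
  V(n1)=10.96  V(n2)=5.351  V(n3)=-17.40  V(n4)=10.96  V(n5)=3.253  V(n6)=-17.87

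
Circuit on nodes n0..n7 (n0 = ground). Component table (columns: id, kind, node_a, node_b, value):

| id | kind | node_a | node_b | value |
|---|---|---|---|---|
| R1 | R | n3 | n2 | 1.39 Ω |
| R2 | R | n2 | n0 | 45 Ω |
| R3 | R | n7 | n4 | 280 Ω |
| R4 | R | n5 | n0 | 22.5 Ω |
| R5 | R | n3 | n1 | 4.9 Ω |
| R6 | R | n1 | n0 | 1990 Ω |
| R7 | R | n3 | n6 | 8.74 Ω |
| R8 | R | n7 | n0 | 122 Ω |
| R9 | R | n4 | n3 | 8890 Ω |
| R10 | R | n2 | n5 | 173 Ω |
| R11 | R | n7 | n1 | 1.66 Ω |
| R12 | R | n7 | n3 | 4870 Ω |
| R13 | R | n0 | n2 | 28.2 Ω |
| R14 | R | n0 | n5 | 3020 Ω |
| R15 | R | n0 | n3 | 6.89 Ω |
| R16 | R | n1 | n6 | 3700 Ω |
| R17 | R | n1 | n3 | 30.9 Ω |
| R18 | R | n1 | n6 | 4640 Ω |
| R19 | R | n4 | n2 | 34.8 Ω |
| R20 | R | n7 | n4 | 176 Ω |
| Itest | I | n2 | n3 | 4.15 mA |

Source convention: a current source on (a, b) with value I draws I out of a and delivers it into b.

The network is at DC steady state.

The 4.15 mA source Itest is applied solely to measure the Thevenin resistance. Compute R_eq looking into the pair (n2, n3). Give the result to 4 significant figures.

Apply KCL at each of the 7 non-ground nodes and solve the resulting linear system.
Node n1: branches {R5, R6, R11, R16, R17, R18} → V_1 = 0.001374
Node n2: branches {R1, R2, R10, R13, R19, Itest} → V_2 = -0.003813
Node n3: branches {R1, R5, R7, R9, R12, R15, R17, Itest} → V_3 = 0.001572
Node n4: branches {R3, R9, R19, R20} → V_4 = -0.002556
Node n5: branches {R4, R10, R14} → V_5 = -0.0004360
Node n6: branches {R7, R16, R18} → V_6 = 0.001571
Node n7: branches {R3, R8, R11, R12, R20} → V_7 = 0.001297

R_eq = 1.298 Ω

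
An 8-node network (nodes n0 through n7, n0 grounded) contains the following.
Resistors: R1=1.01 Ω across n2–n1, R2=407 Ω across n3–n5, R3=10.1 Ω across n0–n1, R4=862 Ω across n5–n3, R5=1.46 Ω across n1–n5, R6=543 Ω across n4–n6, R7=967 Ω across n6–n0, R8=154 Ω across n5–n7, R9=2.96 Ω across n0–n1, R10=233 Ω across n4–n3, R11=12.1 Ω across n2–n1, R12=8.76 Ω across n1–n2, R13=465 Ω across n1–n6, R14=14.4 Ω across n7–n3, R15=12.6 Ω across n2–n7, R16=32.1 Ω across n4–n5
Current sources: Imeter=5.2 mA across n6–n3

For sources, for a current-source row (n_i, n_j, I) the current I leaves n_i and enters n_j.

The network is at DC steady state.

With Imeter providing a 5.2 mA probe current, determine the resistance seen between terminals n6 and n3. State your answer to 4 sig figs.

Element admittances at DC:
  Y(R1) = 0.9901 S between n2,n1
  Y(R2) = 0.002457 S between n3,n5
  Y(R3) = 0.09901 S between n0,n1
  Y(R4) = 0.001160 S between n5,n3
  Y(R5) = 0.6849 S between n1,n5
  Y(R6) = 0.001842 S between n4,n6
  Y(R7) = 0.001034 S between n6,n0
  Y(R8) = 0.006494 S between n5,n7
  Y(R9) = 0.3378 S between n0,n1
  Y(R10) = 0.004292 S between n4,n3
  Y(R11) = 0.08264 S between n2,n1
  Y(R12) = 0.1142 S between n1,n2
  Y(R13) = 0.002151 S between n1,n6
  Y(R14) = 0.06944 S between n7,n3
  Y(R15) = 0.07937 S between n2,n7
  Y(R16) = 0.03115 S between n4,n5
  Imeter: injects 0.0052 A into n3 (from n6)
Assemble and solve the 7×7 MNA system:
  V(n1)=0.002479  V(n2)=0.005691  V(n3)=0.1135  V(n4)=-0.03716  V(n5)=0.001789  V(n6)=-1.047  V(n7)=0.05373

R_eq = 223.2 Ω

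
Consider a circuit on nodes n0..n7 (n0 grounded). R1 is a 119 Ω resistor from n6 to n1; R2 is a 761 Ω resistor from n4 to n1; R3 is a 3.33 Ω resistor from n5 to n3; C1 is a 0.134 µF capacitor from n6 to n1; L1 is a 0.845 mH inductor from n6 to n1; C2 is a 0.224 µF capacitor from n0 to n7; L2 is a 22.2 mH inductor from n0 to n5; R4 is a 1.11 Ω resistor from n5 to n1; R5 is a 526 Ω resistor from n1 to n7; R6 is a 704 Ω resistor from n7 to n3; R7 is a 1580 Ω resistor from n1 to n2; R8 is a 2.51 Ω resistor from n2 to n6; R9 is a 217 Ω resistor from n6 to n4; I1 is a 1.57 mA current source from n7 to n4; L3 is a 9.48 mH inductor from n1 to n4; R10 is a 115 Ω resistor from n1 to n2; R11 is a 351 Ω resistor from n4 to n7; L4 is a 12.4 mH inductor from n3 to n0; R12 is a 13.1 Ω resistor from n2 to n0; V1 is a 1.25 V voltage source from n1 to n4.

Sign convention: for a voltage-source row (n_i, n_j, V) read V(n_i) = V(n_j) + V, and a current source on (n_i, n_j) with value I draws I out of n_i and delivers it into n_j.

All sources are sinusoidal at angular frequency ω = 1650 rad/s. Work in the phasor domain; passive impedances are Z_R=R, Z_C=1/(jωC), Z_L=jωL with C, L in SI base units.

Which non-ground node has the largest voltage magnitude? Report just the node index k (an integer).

4

Apply KCL at each of the 7 non-ground nodes and solve the resulting linear system.
Node n1: branches {R1, R2, C1, L1, R4, R5, R7, L3, R10, V1} → V_1 = -0.002616+0.004146j
Node n2: branches {R7, R8, R10, R12} → V_2 = -0.002647-0.002879j
Node n3: branches {R3, R6, L4} → V_3 = -0.008466+0.002505j
Node n4: branches {R2, R9, I1, L3, R11, V1} → V_4 = -1.253+0.004146j
Node n5: branches {R3, L2, R4} → V_5 = -0.004162+0.003642j
Node n6: branches {R1, C1, L1, R8, R9} → V_6 = -0.003155-0.003595j
Node n7: branches {C2, R5, R6, I1, R11} → V_7 = -0.8323+0.05362j
Source currents: i(V1)=-0.01017+0.07981j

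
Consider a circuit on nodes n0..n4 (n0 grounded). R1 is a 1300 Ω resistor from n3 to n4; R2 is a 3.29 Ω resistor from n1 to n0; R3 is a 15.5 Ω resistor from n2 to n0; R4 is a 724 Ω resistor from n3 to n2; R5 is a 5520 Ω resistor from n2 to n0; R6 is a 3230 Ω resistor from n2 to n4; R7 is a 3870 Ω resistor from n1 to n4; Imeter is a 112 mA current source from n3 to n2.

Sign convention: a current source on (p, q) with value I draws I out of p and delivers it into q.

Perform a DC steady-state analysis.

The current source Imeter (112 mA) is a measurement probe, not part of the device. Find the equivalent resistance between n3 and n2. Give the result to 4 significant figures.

R_eq = 585.6 Ω

MNA unknowns: 4 node voltages V₁..V_4
R1: Y=0.0007692 on G[3,4]
R2: Y=0.3040 on G[1,0]
R3: Y=0.06452 on G[2,0]
R4: Y=0.001381 on G[3,2]
R5: Y=0.0001812 on G[2,0]
R6: Y=0.0003096 on G[2,4]
R7: Y=0.0002584 on G[1,4]
Imeter: z[3]−=0.112, z[2]+=0.112
solve → V1=-0.03195, V2=0.1501, V3=-65.44, V4=-37.62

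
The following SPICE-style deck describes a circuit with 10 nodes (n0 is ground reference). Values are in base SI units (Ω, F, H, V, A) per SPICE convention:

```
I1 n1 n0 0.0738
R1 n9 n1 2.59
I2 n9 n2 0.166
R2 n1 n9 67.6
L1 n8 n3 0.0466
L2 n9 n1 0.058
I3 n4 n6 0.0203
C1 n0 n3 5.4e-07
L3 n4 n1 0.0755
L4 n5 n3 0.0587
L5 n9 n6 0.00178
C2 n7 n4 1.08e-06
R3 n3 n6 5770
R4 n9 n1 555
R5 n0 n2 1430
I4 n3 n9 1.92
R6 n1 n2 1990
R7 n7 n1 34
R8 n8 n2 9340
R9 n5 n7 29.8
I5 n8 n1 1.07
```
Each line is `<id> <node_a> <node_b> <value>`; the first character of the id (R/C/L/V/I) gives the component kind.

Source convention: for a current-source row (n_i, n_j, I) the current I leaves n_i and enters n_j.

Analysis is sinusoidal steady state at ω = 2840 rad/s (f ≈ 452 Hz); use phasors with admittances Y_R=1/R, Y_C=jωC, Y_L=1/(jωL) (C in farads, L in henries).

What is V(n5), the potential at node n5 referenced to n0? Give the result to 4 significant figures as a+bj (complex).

-53.68+578.3j V

Element admittances at ω=2840 rad/s:
  I1: injects 0.0738 A into n0 (from n1)
  Y(R1) = 0.3861+0.000j S between n9,n1
  I2: injects 0.166 A into n2 (from n9)
  Y(R2) = 0.01479+0.000j S between n1,n9
  Y(L1) = 0.000-0.007556j S between n8,n3
  Y(L2) = 0.000-0.006071j S between n9,n1
  I3: injects 0.0203 A into n6 (from n4)
  Y(C1) = 0.000+0.001534j S between n0,n3
  Y(L3) = 0.000-0.004664j S between n4,n1
  Y(L4) = 0.000-0.005999j S between n5,n3
  Y(L5) = 0.000-0.1978j S between n9,n6
  Y(C2) = 0.000+0.003067j S between n7,n4
  Y(R3) = 0.0001733+0.000j S between n3,n6
  Y(R4) = 0.001802+0.000j S between n9,n1
  Y(R5) = 0.0006993+0.000j S between n0,n2
  I4: injects 1.92 A into n9 (from n3)
  Y(R6) = 0.0005025+0.000j S between n1,n2
  Y(R7) = 0.02941+0.000j S between n7,n1
  Y(R8) = 0.0001071+0.000j S between n8,n2
  Y(R9) = 0.03356+0.000j S between n5,n7
  I5: injects 1.07 A into n1 (from n8)
Assemble and solve the 9×9 MNA system:
  V(n1)=109.7+538.1j  V(n2)=161.0+205.3j  V(n3)=-93.60+121.6j  V(n4)=266.8+461.9j  V(n5)=-53.68+578.3j  V(n6)=114.4+537.9j  V(n7)=27.97+571.2j  V(n8)=-96.74-16.40j  V(n9)=114.1+538.0j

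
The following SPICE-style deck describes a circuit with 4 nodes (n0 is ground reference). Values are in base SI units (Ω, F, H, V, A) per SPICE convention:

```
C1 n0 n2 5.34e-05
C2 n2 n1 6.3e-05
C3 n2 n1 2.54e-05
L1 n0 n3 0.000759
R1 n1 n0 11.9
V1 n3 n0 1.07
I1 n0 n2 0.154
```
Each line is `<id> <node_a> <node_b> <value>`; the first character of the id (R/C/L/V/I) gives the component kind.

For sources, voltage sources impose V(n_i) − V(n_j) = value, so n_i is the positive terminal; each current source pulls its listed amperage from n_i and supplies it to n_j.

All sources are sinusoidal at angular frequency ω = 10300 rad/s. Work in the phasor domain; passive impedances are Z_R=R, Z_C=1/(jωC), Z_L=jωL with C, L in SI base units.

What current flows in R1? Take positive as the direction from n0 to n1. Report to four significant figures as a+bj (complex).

-0.005440+0.02220j A

Apply KCL at each of the 3 non-ground nodes and solve the resulting linear system.
Node n1: branches {C2, C3, R1} → V_1 = 0.06473-0.2641j
Node n2: branches {C1, C2, C3, I1} → V_2 = 0.04035-0.2701j
Node n3: branches {L1, V1} → V_3 = 1.070+0.000j
Source currents: i(V1)=0.000+0.1369j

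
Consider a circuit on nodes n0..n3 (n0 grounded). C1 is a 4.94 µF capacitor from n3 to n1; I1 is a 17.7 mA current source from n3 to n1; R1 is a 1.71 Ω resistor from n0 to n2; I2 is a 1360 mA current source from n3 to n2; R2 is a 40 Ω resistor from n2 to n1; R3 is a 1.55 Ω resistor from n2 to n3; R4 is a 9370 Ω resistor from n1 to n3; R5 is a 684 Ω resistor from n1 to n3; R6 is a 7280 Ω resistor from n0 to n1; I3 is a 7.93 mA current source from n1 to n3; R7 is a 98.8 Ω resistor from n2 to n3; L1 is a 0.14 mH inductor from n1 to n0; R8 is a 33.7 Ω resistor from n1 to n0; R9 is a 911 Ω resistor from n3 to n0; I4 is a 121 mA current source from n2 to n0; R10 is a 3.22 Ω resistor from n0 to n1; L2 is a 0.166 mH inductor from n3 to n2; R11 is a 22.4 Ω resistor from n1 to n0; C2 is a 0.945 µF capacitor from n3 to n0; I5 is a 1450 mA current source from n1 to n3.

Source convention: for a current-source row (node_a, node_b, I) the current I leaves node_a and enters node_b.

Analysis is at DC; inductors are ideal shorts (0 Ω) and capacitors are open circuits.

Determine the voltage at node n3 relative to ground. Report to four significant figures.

Element admittances at DC:
  Y(C1) = 0.000 S between n3,n1
  I1: injects 0.0177 A into n1 (from n3)
  Y(R1) = 0.5848 S between n0,n2
  I2: injects 1.36 A into n2 (from n3)
  Y(R2) = 0.02500 S between n2,n1
  Y(R3) = 0.6452 S between n2,n3
  Y(R4) = 0.0001067 S between n1,n3
  Y(R5) = 0.001462 S between n1,n3
  Y(R6) = 0.0001374 S between n0,n1
  I3: injects 0.00793 A into n3 (from n1)
  Y(R7) = 0.01012 S between n2,n3
  L1: short n1↔n0 (DC inductor)
  Y(R8) = 0.02967 S between n1,n0
  Y(R9) = 0.001098 S between n3,n0
  I4: injects 0.121 A into n0 (from n2)
  Y(R10) = 0.3106 S between n0,n1
  L2: short n3↔n2 (DC inductor)
  Y(R11) = 0.04464 S between n1,n0
  Y(C2) = 0.000 S between n3,n0
  I5: injects 1.45 A into n3 (from n1)
Assemble and solve the 5×5 MNA system:
  V(n1)=0.000  V(n2)=2.154  V(n3)=2.154
  i(L1)=-1.383  i(L2)=0.07449

2.154 V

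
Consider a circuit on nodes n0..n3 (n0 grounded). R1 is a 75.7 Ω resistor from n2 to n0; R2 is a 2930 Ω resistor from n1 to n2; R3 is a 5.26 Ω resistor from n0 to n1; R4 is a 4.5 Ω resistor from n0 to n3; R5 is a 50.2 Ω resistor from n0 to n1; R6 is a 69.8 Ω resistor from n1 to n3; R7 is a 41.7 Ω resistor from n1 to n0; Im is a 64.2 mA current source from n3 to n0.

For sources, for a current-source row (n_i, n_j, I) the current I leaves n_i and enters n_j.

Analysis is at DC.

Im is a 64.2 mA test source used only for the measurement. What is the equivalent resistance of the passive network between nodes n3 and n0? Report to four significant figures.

Element admittances at DC:
  Y(R1) = 0.01321 S between n2,n0
  Y(R2) = 0.0003413 S between n1,n2
  Y(R3) = 0.1901 S between n0,n1
  Y(R4) = 0.2222 S between n0,n3
  Y(R5) = 0.01992 S between n0,n1
  Y(R6) = 0.01433 S between n1,n3
  Y(R7) = 0.02398 S between n1,n0
  Im: injects 0.0642 A into n0 (from n3)
Assemble and solve the 3×3 MNA system:
  V(n1)=-0.01569  V(n2)=-0.0003952  V(n3)=-0.2724

R_eq = 4.242 Ω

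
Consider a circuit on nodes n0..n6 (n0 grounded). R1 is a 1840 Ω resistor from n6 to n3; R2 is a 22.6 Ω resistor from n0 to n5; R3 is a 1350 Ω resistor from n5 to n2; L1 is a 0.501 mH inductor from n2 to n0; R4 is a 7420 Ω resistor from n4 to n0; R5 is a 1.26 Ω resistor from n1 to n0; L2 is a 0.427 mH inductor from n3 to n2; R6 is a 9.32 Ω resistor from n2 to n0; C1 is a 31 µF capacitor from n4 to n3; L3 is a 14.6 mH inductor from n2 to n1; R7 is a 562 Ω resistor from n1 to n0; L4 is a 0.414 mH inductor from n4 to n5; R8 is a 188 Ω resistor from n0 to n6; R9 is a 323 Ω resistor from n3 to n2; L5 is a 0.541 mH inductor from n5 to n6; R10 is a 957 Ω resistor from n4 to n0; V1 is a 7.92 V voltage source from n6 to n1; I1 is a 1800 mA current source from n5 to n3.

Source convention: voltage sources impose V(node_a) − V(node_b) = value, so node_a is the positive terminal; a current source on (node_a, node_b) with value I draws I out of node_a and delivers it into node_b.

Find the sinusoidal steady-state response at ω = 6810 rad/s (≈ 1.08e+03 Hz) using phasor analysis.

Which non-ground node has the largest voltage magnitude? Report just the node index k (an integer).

MNA unknowns: 6 node voltages V₁..V_6 plus 1 source current (V1)
R1: Y=0.0005435+0.000j on G[6,3]
R2: Y=0.04425+0.000j on G[0,5]
R3: Y=0.0007407+0.000j on G[5,2]
L1: Y=0.000-0.2931j on G[2,0]
R4: Y=0.0001348+0.000j on G[4,0]
R5: Y=0.7937+0.000j on G[1,0]
L2: Y=0.000-0.3439j on G[3,2]
R6: Y=0.1073+0.000j on G[2,0]
C1: Y=0.000+0.2111j on G[4,3]
L3: Y=0.000-0.01006j on G[2,1]
R7: Y=0.001779+0.000j on G[1,0]
L4: Y=0.000-0.3547j on G[4,5]
R8: Y=0.005319+0.000j on G[0,6]
R9: Y=0.003096+0.000j on G[3,2]
L5: Y=0.000-0.2714j on G[5,6]
R10: Y=0.001045+0.000j on G[4,0]
V1: row V6−V1=7.92, i_V1 at 6,1
I1: z[5]−=1.8, z[3]+=1.8
solve → V1=-0.03284+1.251j, V2=3.013-1.776j, V3=6.224-2.469j, V4=0.9730+7.144j, V5=4.075+1.425j, V6=7.887+1.251j
aux → i_V1=0.004326+1.026j

6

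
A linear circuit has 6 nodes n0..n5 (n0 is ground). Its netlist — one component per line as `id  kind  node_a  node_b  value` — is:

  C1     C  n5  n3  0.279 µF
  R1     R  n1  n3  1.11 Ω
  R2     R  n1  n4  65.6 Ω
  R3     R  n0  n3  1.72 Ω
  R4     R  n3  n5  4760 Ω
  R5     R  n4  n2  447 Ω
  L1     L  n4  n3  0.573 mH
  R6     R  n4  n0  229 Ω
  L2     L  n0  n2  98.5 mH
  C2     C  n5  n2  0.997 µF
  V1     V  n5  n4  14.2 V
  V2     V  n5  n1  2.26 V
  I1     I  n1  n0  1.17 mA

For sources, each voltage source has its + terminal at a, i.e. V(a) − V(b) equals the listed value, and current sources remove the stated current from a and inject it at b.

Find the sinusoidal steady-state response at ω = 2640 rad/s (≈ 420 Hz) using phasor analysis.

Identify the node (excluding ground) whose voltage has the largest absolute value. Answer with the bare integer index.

MNA unknowns: 5 node voltages V₁..V_5 plus 2 source currents (V1, V2)
C1: Y=0.000+0.0007366j on G[5,3]
R1: Y=0.9009+0.000j on G[1,3]
R2: Y=0.01524+0.000j on G[1,4]
R3: Y=0.5814+0.000j on G[0,3]
R4: Y=0.0002101+0.000j on G[3,5]
R5: Y=0.002237+0.000j on G[4,2]
L1: Y=0.000-0.6611j on G[4,3]
R6: Y=0.004367+0.000j on G[4,0]
L2: Y=0.000-0.003846j on G[0,2]
C2: Y=0.000+0.002632j on G[5,2]
V1: row V5−V4=14.2, i_V1 at 5,4
V2: row V5−V1=2.26, i_V2 at 5,1
I1: z[1]−=0.00117, z[0]+=0.00117
solve → V1=4.236-5.641j, V2=-1.664+1.100j, V3=0.04858+0.03137j, V4=-7.704-5.641j, V5=6.496-5.641j
aux → i_V1=-3.979+5.085j, i_V2=3.956-5.110j

4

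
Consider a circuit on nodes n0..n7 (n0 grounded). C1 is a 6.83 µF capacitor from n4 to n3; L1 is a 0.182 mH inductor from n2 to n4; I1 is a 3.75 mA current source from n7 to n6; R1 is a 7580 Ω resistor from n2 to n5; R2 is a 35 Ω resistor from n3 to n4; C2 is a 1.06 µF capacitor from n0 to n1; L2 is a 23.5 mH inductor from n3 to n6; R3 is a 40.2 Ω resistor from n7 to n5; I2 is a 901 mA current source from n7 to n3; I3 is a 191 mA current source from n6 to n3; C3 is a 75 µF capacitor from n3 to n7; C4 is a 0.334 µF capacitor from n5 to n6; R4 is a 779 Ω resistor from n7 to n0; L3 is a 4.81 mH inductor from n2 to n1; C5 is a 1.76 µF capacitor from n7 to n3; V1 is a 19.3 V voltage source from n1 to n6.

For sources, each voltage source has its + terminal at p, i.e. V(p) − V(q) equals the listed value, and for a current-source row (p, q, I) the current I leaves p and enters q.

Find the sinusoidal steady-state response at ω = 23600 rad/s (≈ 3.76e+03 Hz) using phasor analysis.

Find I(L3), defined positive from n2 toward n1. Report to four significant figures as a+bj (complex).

MNA unknowns: 7 node voltages V₁..V_7 plus 1 source current (V1)
C1: Y=0.000+0.1612j on G[4,3]
L1: Y=0.000-0.2328j on G[2,4]
I1: z[7]−=0.00375, z[6]+=0.00375
R1: Y=0.0001319+0.000j on G[2,5]
R2: Y=0.02857+0.000j on G[3,4]
C2: Y=0.000+0.02502j on G[0,1]
L2: Y=0.000-0.001803j on G[3,6]
R3: Y=0.02488+0.000j on G[7,5]
I2: z[7]−=0.901, z[3]+=0.901
I3: z[6]−=0.191, z[3]+=0.191
C3: Y=0.000+1.770j on G[3,7]
C4: Y=0.000+0.007882j on G[5,6]
R4: Y=0.001284+0.000j on G[7,0]
L3: Y=0.000-0.008809j on G[2,1]
C5: Y=0.000+0.04154j on G[7,3]
V1: row V1−V6=19.3, i_V1 at 1,6
solve → V1=-0.4120+1.788j, V2=35.55+7.889j, V3=35.06+7.461j, V4=36.90+8.123j, V5=31.70-8.177j, V6=-19.71+1.788j, V7=34.84+8.028j
aux → i_V1=0.09847-0.3065j

0.05375-0.3168j A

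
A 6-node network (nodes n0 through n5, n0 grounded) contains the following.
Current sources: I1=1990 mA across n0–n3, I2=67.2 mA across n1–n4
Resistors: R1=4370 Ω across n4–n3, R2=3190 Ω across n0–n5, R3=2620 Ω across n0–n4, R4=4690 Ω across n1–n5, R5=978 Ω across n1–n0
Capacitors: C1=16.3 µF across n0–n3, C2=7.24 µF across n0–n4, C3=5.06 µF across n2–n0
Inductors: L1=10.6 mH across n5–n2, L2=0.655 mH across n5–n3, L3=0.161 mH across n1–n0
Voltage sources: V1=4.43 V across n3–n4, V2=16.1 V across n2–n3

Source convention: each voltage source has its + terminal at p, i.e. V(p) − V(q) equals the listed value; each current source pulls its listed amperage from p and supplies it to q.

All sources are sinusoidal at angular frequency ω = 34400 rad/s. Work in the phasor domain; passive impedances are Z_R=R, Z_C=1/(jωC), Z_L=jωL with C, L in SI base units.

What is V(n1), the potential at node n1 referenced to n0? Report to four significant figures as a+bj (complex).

Apply KCL at each of the 5 non-ground nodes and solve the resulting linear system.
Node n1: branches {R4, I2, R5, L3} → V_1 = -9.181e-05-0.3731j
Node n2: branches {L1, C3, V2} → V_2 = 14.37-2.094j
Node n3: branches {I1, R1, C1, L2, V1, V2} → V_3 = -1.725-2.094j
Node n4: branches {R1, R3, I2, C2, V1} → V_4 = -6.155-2.094j
Node n5: branches {R2, L1, R4, L2} → V_5 = -0.8098-2.085j
Source currents: i(V1)=0.4509-1.534j, i(V2)=-0.3644-2.460j

-9.181e-05-0.3731j V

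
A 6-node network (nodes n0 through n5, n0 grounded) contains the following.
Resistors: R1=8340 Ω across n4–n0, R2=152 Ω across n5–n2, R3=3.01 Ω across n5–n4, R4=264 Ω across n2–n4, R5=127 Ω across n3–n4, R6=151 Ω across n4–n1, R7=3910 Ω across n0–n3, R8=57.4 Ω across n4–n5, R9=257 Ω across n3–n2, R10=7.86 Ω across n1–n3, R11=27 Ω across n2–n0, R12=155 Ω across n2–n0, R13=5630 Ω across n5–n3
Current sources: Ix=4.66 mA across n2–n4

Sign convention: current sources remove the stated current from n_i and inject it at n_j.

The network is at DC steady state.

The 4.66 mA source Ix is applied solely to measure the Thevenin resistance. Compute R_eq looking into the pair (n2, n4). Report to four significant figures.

R_eq = 73.65 Ω

Apply KCL at each of the 5 non-ground nodes and solve the resulting linear system.
Node n1: branches {R6, R10} → V_1 = 0.2675
Node n2: branches {R2, R4, R9, R11, R12, Ix} → V_2 = -0.002490
Node n3: branches {R5, R7, R9, R10, R13} → V_3 = 0.2637
Node n4: branches {R1, R3, R4, R5, R6, R8, Ix} → V_4 = 0.3407
Node n5: branches {R2, R3, R8, R13} → V_5 = 0.3343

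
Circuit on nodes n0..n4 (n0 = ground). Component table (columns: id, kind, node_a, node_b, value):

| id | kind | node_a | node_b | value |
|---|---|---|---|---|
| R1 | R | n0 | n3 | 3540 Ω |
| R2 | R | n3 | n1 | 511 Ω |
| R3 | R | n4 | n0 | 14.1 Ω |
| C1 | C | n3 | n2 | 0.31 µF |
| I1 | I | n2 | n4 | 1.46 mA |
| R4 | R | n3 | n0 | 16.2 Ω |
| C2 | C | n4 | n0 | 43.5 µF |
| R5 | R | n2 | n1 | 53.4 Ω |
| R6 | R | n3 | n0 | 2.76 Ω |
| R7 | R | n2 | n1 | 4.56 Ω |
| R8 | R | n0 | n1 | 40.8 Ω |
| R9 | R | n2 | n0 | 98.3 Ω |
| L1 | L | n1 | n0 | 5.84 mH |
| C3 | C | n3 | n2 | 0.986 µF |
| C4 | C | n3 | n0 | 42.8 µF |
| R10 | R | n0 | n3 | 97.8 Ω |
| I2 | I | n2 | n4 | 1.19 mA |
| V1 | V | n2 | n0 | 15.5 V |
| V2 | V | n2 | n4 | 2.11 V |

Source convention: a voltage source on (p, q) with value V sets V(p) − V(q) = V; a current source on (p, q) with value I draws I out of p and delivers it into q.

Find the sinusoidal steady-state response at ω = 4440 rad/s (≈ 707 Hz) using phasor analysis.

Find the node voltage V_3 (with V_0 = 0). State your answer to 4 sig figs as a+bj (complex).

MNA unknowns: 4 node voltages V₁..V_4 plus 2 source currents (V1, V2)
R1: Y=0.0002825+0.000j on G[0,3]
R2: Y=0.001957+0.000j on G[3,1]
R3: Y=0.07092+0.000j on G[4,0]
C1: Y=0.000+0.001376j on G[3,2]
I1: z[2]−=0.00146, z[4]+=0.00146
R4: Y=0.06173+0.000j on G[3,0]
C2: Y=0.000+0.1931j on G[4,0]
R5: Y=0.01873+0.000j on G[2,1]
R6: Y=0.3623+0.000j on G[3,0]
R7: Y=0.2193+0.000j on G[2,1]
R8: Y=0.02451+0.000j on G[0,1]
R9: Y=0.01017+0.000j on G[2,0]
L1: Y=0.000-0.03857j on G[1,0]
C3: Y=0.000+0.004378j on G[3,2]
C4: Y=0.000+0.1900j on G[3,0]
R10: Y=0.01022+0.000j on G[0,3]
I2: z[2]−=0.00119, z[4]+=0.00119
V1: row V2−V0=15.5, i_V1 at 2,0
V2: row V2−V4=2.11, i_V2 at 2,4
solve → V1=13.66+1.993j, V2=15.50+0.000j, V3=0.1306+0.1547j, V4=13.39+0.000j
aux → i_V1=-1.546-2.200j, i_V2=0.9470+2.586j

0.1306+0.1547j V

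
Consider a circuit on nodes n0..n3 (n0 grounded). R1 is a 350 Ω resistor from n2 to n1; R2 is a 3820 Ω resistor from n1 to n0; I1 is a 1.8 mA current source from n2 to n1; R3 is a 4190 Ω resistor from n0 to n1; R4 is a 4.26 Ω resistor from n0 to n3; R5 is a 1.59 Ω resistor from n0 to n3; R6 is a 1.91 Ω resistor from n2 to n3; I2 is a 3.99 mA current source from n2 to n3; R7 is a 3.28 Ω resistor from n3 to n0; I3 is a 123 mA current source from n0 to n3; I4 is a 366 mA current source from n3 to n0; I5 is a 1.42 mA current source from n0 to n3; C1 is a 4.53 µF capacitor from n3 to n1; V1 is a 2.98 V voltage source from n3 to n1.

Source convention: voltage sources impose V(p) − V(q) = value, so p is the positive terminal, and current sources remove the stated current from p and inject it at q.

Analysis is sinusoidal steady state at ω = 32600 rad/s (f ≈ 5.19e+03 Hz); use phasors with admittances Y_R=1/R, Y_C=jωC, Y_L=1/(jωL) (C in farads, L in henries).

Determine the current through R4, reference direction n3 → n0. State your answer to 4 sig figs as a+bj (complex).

-0.04821+0.000j A

MNA unknowns: 3 node voltages V₁..V_3 plus 1 source current (V1)
R1: Y=0.002857+0.000j on G[2,1]
R2: Y=0.0002618+0.000j on G[1,0]
I1: z[2]−=0.0018, z[1]+=0.0018
R3: Y=0.0002387+0.000j on G[0,1]
R4: Y=0.2347+0.000j on G[0,3]
R5: Y=0.6289+0.000j on G[0,3]
R6: Y=0.5236+0.000j on G[2,3]
I2: z[2]−=0.00399, z[3]+=0.00399
R7: Y=0.3049+0.000j on G[3,0]
I3: z[0]−=0.123, z[3]+=0.123
I4: z[3]−=0.366, z[0]+=0.366
I5: z[0]−=0.00142, z[3]+=0.00142
C1: Y=0.000+0.1477j on G[3,1]
V1: row V3−V1=2.98, i_V1 at 3,1
solve → V1=-3.185+0.000j, V2=-0.2325+0.000j, V3=-0.2054+0.000j
aux → i_V1=-0.01183-0.4401j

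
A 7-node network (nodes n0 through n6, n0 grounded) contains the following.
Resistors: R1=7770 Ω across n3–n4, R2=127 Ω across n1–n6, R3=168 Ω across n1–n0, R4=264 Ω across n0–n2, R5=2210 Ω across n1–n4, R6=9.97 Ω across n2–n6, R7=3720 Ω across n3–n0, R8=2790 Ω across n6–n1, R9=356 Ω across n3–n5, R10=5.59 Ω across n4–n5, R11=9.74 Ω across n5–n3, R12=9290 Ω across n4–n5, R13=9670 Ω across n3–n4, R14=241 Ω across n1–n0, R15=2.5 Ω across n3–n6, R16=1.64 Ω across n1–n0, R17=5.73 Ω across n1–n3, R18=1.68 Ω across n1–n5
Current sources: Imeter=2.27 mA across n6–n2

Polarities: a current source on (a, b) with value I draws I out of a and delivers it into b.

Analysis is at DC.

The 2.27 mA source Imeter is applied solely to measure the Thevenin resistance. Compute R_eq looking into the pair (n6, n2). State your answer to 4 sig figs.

R_eq = 9.617 Ω

Apply KCL at each of the 6 non-ground nodes and solve the resulting linear system.
Node n1: branches {R2, R3, R5, R8, R14, R16, R17, R18} → V_1 = -0.0001295
Node n2: branches {R4, R6, Imeter} → V_2 = 0.02122
Node n3: branches {R1, R7, R9, R11, R13, R15, R17} → V_3 = -0.0004183
Node n4: branches {R1, R5, R10, R12, R13} → V_4 = -0.0001732
Node n5: branches {R9, R10, R11, R12, R18} → V_5 = -0.0001730
Node n6: branches {R2, R6, R8, R15, Imeter} → V_6 = -0.0006093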